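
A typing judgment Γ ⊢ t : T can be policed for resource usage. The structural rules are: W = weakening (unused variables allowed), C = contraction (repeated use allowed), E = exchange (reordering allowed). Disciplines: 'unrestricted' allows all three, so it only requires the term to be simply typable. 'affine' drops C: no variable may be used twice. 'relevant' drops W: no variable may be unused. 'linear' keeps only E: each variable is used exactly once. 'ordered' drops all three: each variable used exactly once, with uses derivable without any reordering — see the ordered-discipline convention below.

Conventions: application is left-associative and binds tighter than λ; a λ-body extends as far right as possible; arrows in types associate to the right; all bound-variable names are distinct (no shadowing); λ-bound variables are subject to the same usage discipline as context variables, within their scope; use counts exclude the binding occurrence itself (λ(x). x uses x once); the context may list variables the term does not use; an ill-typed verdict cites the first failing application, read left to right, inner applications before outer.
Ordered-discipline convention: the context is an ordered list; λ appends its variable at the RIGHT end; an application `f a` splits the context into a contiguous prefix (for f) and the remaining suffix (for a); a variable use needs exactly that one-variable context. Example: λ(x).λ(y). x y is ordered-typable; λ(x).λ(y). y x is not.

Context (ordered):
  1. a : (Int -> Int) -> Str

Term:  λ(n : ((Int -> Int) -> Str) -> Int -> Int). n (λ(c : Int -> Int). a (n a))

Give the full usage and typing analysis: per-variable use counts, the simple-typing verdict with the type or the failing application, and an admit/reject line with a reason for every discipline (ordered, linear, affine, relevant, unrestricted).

use counts: a: 2×, n (bound): 2×, c (bound): 0×
left-to-right use order: n, a, n, a
typing: the term checks, with type (((Int -> Int) -> Str) -> Int -> Int) -> Int -> Int
ordered: ✗, needs contraction — a ×2, n ×2; c left unused
linear: ✗, needs contraction — a ×2, n ×2; c left unused
affine: ✗, needs contraction — a ×2, n ×2
relevant: ✗, c left unused
unrestricted: ✓, typability at (((Int -> Int) -> Str) -> Int -> Int) -> Int -> Int is all that's needed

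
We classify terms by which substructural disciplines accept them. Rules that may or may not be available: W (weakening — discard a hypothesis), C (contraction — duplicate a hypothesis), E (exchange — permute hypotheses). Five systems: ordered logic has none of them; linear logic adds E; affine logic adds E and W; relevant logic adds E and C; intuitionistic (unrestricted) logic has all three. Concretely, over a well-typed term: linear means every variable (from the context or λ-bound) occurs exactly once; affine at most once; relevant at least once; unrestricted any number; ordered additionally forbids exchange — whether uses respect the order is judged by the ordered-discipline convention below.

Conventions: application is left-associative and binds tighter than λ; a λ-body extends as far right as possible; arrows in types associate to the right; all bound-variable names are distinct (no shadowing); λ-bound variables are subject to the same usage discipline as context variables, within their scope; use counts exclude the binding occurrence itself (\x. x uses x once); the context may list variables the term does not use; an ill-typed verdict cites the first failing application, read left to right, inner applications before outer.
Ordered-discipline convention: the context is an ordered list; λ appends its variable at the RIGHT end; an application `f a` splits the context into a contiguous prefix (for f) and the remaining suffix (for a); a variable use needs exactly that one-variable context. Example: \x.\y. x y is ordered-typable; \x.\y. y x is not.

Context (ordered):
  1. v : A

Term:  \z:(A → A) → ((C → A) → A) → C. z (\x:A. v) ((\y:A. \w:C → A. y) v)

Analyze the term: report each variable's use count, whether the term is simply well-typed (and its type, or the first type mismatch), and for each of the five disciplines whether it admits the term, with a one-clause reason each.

counts: v ×2, z (bound) ×1, x (bound) ×0, y (bound) ×1, w (bound) ×0
left-to-right use order: z, v, y, v
typing: well-typed — term : ((A → A) → ((C → A) → A) → C) → C
ordered: ✗ — needs contraction — v ×2; x, w left unused
linear: ✗ — needs contraction — v ×2; x, w left unused
affine: ✗ — needs contraction — v ×2
relevant: ✗ — x, w left unused
unrestricted: ✓ — type-checks (((A → A) → ((C → A) → A) → C) → C) and nothing is barred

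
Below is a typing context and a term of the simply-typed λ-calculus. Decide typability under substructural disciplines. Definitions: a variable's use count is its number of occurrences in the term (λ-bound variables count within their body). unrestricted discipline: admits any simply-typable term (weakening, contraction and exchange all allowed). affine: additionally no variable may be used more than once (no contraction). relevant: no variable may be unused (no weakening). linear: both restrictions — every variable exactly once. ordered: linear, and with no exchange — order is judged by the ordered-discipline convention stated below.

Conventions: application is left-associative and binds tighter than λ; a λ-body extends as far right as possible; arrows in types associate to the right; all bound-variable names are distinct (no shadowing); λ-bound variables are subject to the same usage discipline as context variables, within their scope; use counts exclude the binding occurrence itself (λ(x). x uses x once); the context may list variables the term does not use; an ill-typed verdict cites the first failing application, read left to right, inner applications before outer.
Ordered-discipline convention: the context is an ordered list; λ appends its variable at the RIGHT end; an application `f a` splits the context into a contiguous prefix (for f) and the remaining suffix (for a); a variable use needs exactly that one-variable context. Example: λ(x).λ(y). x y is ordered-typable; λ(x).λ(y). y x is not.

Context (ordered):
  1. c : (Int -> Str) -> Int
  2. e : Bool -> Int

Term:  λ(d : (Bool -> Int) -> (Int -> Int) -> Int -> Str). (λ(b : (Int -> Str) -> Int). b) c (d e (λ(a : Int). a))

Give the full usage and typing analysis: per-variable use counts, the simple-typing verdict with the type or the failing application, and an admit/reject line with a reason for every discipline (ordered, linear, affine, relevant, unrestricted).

counts: c ×1; e ×1; d [bound] ×1; b [bound] ×1; a [bound] ×1
order of uses: b, c, d, e, a
typing: ✓ — ((Bool -> Int) -> (Int -> Int) -> Int -> Str) -> Int
ordered: ✗, needs exchange: uses follow b, c, d, e, a
linear: ✓, c, e, d, b, a: one use apiece
affine: ✓, at most one use each (c, e, d, b, a)
relevant: ✓, every one of c, e, d, b, a appears
unrestricted: ✓, type-checks (((Bool -> Int) -> (Int -> Int) -> Int -> Str) -> Int) and nothing is barred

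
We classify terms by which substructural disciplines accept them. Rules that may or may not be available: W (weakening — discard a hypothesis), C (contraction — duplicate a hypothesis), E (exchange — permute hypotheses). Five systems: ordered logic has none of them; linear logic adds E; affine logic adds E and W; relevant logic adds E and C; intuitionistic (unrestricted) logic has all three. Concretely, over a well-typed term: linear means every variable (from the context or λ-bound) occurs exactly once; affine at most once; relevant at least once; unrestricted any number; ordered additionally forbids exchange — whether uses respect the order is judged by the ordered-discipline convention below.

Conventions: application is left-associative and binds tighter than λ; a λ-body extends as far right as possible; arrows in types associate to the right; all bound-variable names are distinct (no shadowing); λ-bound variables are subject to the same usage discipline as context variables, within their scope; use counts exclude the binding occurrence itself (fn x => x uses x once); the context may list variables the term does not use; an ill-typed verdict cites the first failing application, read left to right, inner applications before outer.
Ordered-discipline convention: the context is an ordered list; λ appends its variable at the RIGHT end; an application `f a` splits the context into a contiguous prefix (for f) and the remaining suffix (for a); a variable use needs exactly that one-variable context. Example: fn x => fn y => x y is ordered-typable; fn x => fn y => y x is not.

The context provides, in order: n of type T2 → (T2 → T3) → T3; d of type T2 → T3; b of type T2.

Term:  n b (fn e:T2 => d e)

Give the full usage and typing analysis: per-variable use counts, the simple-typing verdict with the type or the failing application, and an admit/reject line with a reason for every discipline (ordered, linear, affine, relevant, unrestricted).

use counts: n ×1; d ×1; b ×1; e (bound) ×1
order of uses: n, b, d, e
typing: the term checks, with type T3
ordered: ✗ — no ordered split (uses run n, b, d, e)
linear: ✓ — each of n, d, b, e used exactly once
affine: ✓ — no duplicate uses among n, d, b, e
relevant: ✓ — at least one use each (n, d, b, e)
unrestricted: ✓ — type-checks (T3) and nothing is barred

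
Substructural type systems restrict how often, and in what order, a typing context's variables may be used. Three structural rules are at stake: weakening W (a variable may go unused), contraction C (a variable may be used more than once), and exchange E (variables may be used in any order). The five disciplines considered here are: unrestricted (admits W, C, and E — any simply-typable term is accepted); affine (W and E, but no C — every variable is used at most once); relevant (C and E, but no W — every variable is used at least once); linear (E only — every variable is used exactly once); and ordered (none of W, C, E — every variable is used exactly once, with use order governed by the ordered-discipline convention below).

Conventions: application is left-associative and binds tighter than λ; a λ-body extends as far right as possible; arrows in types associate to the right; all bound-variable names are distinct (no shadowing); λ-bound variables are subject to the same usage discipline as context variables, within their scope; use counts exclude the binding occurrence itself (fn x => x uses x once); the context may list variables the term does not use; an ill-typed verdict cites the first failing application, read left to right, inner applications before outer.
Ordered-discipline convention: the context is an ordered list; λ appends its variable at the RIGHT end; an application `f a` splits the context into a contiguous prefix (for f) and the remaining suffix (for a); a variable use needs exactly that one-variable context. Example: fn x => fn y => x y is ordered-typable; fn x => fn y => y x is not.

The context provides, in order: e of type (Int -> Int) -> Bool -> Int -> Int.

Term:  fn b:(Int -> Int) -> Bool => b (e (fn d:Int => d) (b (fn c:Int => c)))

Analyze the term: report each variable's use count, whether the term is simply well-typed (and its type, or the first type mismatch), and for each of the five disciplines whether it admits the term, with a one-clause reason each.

use counts: e: 1×, b [bound]: 2×, d [bound]: 1×, c [bound]: 1×
order of uses: b, e, d, b, c
typing: well-typed at ((Int -> Int) -> Bool) -> Bool
ordered: ✗ — repeated use of b ×2
linear: ✗ — repeated use of b ×2
affine: ✗ — repeated use of b ×2
relevant: ✓ — e, b, d, c: all used, weakening unneeded
unrestricted: ✓ — typability at ((Int -> Int) -> Bool) -> Bool is all that's needed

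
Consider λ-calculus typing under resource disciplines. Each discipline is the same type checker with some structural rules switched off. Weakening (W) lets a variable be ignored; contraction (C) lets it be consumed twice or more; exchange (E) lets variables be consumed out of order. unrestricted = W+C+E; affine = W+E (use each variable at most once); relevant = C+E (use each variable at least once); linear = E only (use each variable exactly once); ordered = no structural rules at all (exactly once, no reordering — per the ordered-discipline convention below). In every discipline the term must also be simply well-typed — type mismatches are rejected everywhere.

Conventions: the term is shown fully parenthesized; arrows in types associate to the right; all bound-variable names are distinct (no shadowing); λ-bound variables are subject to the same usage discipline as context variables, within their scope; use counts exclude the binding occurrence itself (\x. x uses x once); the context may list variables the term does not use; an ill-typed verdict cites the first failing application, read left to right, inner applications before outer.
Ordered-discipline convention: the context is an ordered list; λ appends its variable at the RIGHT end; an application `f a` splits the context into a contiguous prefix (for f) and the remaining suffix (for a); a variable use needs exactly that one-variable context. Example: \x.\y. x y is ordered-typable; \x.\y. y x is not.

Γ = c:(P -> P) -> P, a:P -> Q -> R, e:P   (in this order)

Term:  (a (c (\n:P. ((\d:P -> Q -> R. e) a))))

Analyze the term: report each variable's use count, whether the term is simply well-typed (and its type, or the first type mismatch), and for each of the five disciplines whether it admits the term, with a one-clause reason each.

variable uses: c ×1, a ×2, e ×1, n (bound) ×0, d (bound) ×0
use order (left to right): a, c, e, a
typing: well-typed at Q -> R
ordered ✗ (needs contraction — a ×2; n, d left unused)
linear ✗ (needs contraction — a ×2; n, d left unused)
affine ✗ (needs contraction — a ×2)
relevant ✗ (n, d left unused)
unrestricted ✓ (well-typed at Q -> R; no restrictions here)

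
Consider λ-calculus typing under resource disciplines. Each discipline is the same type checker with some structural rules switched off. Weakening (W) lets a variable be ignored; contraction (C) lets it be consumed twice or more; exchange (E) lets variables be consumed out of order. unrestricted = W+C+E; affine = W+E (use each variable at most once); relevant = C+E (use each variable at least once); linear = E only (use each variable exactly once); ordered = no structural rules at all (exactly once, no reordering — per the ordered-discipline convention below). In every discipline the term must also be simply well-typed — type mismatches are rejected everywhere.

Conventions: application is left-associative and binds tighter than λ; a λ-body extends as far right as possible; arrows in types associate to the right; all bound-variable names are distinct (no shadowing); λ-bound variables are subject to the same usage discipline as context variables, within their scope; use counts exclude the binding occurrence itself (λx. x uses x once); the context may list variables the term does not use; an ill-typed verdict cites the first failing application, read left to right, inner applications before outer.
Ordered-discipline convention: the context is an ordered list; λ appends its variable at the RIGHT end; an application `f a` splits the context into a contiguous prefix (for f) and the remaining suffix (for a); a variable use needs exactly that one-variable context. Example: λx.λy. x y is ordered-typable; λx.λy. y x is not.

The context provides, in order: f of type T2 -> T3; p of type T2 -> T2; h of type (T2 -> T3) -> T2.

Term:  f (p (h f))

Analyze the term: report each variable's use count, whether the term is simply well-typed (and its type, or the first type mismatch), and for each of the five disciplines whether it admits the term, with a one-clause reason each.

counts: f ×2, p ×1, h ×1
left-to-right use order: f, p, h, f
typing: well-typed at T3
ordered: ✗ — uses contraction: f ×2
linear: ✗ — uses contraction: f ×2
affine: ✗ — uses contraction: f ×2
relevant: ✓ — none of f, p, h goes unused
unrestricted: ✓ — well-typed at T3; no restrictions here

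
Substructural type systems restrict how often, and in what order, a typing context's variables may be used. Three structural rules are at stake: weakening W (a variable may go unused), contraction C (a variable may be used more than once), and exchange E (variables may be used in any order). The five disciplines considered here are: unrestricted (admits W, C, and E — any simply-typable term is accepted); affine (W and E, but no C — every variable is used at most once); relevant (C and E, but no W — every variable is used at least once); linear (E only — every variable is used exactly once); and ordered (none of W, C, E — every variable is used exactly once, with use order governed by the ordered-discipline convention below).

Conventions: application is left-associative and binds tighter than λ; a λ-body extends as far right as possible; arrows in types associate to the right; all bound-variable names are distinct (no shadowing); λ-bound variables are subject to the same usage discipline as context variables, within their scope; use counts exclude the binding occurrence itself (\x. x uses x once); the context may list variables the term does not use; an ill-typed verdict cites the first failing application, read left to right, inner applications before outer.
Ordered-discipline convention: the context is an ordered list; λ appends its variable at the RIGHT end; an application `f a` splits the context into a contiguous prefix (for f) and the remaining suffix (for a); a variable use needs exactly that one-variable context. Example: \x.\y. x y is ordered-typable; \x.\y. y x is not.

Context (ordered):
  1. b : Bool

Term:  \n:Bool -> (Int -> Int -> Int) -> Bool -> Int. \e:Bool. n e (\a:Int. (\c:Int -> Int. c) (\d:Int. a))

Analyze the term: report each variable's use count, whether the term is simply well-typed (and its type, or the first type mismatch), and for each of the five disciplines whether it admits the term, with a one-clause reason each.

variable uses: b: 0, n (bound): 1, e (bound): 1, a (bound): 1, c (bound): 1, d (bound): 0
order of uses: n, e, c, a
typing: well-typed at (Bool -> (Int -> Int -> Int) -> Bool -> Int) -> Bool -> Bool -> Int
ordered: ✗ — unused: b, d — weakening required
linear: ✗ — unused: b, d — weakening required
affine: ✓ — no duplicate uses among b, n, e, a, c, d
relevant: ✗ — unused: b, d — weakening required
unrestricted: ✓ — well-typed at (Bool -> (Int -> Int -> Int) -> Bool -> Int) -> Bool -> Bool -> Int; no restrictions here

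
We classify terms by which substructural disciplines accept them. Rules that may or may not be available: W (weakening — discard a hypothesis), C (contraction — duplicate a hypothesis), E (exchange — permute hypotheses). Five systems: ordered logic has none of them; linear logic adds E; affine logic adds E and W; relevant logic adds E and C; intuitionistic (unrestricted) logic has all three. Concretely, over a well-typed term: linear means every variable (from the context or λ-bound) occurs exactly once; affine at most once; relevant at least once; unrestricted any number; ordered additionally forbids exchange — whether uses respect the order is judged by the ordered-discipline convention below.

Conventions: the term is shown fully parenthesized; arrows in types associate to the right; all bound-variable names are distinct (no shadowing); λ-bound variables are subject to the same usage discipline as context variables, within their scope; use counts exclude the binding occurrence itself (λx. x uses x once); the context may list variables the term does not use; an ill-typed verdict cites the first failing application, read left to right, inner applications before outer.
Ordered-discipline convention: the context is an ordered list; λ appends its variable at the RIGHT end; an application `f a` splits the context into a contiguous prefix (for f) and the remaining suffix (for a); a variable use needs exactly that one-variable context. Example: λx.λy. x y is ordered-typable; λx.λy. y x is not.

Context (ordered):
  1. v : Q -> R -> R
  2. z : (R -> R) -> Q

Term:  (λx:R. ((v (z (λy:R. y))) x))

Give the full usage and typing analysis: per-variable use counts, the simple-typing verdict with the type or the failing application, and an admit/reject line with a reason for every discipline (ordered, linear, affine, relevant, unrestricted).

use counts: v: 1×; z: 1×; x [bound]: 1×; y [bound]: 1×
use order (left to right): v, z, y, x
typing: the term checks, with type R -> R
ordered: ✓, one use each (v, z, x, y); ordered split holds
linear: ✓, single use per variable (v, z, x, y)
affine: ✓, at most one use each (v, z, x, y)
relevant: ✓, v, z, x, y: all used, weakening unneeded
unrestricted: ✓, type-checks (R -> R) and nothing is barred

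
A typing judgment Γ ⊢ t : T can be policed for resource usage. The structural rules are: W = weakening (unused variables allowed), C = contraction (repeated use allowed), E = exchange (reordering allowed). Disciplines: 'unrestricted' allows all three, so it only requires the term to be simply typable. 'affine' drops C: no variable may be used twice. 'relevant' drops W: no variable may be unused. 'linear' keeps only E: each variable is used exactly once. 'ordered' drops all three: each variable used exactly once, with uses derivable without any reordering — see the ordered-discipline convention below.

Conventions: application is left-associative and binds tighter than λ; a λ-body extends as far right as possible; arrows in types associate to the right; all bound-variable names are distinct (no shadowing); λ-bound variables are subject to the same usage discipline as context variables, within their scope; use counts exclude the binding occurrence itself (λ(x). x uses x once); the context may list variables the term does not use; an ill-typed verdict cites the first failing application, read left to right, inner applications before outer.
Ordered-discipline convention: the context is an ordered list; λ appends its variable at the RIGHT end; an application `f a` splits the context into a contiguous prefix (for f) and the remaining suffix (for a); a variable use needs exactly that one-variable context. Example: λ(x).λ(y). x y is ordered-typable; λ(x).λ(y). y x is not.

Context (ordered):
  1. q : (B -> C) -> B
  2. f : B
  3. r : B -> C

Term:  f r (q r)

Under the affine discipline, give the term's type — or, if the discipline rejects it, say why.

not well-typed under affine — not simply typable
use counts: q=1, f=1, r=2
order of uses: f, r, q, r
typing: ill-typed: non-function type B applied to an argument
per-discipline verdicts: ordered ✗, linear ✗, affine ✗, relevant ✗, unrestricted ✗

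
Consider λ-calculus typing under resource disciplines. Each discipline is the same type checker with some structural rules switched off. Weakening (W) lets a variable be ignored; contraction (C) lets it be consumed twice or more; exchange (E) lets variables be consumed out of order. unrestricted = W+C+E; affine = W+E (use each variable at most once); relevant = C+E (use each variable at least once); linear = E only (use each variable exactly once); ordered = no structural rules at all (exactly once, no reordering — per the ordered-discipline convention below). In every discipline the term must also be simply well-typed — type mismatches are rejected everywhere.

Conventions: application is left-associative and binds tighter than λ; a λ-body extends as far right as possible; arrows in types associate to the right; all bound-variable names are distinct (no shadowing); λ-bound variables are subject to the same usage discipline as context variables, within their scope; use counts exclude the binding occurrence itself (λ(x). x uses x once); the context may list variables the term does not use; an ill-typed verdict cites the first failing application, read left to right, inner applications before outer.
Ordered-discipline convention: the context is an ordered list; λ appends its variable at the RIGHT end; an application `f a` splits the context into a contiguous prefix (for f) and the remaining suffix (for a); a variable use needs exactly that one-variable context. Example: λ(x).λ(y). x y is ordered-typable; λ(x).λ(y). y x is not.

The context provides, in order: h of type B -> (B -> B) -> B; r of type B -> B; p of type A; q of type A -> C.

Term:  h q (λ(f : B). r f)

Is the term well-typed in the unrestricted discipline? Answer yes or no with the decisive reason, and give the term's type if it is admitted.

no — the type mismatch rejects it
counts: h: 1×; r: 1×; p: 0×; q: 1×; f (λ-bound): 1×
left-to-right use order: h, q, r, f
typing: ill-typed: argument of type A -> C where B is required
per-discipline verdicts: ordered ✗, linear ✗, affine ✗, relevant ✗, unrestricted ✗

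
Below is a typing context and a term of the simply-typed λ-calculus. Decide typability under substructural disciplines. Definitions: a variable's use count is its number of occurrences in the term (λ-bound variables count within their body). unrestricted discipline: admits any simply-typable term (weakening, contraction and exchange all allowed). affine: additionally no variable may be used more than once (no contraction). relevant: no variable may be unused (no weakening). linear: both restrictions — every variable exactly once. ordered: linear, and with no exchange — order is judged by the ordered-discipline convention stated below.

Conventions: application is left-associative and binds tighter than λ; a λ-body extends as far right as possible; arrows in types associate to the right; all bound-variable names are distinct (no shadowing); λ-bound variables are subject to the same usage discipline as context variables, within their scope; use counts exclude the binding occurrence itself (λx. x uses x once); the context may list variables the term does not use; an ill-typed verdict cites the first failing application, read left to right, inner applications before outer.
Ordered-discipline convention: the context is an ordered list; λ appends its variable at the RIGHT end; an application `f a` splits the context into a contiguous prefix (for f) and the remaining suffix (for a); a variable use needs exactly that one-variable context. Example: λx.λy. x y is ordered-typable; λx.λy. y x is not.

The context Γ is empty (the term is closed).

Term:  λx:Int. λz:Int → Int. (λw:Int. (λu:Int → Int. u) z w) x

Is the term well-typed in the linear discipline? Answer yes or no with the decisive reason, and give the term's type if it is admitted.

yes — exactly-once usage across x, z, w, u; term : Int → (Int → Int) → Int
usage: x [bound] ×1, z [bound] ×1, w [bound] ×1, u [bound] ×1
use order (left to right): u, z, w, x
typing: the term checks, with type Int → (Int → Int) → Int
summary: ordered ✗, linear ✓, affine ✓, relevant ✓, unrestricted ✓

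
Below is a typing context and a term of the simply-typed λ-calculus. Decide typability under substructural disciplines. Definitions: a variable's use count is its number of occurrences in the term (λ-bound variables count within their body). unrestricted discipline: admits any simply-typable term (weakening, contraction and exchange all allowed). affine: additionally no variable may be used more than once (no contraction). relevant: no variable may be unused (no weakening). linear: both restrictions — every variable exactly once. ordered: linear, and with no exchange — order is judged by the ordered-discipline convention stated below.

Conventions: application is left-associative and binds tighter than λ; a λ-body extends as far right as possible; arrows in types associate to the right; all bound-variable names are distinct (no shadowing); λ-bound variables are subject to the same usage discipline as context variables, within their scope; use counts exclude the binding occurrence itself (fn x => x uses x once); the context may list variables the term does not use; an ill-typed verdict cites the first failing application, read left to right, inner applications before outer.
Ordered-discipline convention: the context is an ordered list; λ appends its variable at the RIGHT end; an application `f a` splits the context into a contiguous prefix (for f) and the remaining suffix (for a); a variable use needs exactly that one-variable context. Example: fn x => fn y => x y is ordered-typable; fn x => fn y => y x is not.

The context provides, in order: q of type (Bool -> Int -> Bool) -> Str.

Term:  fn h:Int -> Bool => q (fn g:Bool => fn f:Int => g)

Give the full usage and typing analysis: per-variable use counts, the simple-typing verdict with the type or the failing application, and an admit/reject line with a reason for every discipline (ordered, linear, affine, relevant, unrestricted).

variable uses: q ×1; h [bound] ×0; g [bound] ×1; f [bound] ×0
left-to-right use order: q, g
typing: well-typed — term : (Int -> Bool) -> Str
ordered: ✗ — needs weakening: h, f unused
linear: ✗ — needs weakening: h, f unused
affine: ✓ — no duplicate uses among q, h, g, f
relevant: ✗ — needs weakening: h, f unused
unrestricted: ✓ — typability at (Int -> Bool) -> Str is all that's needed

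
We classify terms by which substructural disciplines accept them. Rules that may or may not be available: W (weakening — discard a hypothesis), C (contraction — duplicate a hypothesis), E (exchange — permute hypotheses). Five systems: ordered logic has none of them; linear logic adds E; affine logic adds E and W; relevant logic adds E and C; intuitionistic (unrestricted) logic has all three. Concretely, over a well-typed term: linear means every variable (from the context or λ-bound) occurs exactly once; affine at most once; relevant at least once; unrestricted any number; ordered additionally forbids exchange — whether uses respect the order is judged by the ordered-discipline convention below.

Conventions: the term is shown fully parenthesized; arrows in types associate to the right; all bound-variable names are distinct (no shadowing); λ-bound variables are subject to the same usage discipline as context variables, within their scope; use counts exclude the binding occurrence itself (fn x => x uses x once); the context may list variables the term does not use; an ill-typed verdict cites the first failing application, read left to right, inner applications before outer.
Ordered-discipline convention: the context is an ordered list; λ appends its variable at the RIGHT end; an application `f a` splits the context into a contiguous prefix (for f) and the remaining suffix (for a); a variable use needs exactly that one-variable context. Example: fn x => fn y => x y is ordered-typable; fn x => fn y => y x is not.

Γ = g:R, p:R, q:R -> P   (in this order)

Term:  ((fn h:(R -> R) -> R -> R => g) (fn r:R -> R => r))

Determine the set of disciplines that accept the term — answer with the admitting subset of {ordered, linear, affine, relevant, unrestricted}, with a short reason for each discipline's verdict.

admitting disciplines: affine, unrestricted
counts: g: 1; p: 0; q: 0; h (λ-bound): 0; r (λ-bound): 1
uses in reading order: g, r
typing: the term checks, with type R
ordered ✗ (p, q, h left unused)
linear ✗ (p, q, h left unused)
affine ✓ (at most one use each (g, p, q, h, r))
relevant ✗ (p, q, h left unused)
unrestricted ✓ (typability at R is all that's needed)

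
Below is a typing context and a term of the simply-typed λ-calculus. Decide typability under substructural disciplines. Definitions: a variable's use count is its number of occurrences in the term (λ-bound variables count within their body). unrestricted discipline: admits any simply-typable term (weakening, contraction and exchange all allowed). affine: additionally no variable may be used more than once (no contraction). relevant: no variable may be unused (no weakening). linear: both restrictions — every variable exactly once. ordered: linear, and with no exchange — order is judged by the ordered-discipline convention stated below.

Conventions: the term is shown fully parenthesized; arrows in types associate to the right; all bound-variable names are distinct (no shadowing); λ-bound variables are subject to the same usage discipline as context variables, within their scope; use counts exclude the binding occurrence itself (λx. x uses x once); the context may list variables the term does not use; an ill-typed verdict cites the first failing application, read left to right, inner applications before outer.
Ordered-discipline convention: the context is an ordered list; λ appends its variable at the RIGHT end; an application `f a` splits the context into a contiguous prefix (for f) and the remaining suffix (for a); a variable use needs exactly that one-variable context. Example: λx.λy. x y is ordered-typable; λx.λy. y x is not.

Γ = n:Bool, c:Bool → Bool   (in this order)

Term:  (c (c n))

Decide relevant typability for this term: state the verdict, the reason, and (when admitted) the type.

yes — at least one use each (n, c); term : Bool
usage: n: 1; c: 2
uses in reading order: c, c, n
typing: well-typed — term : Bool
all disciplines: ordered ✗; linear ✗; affine ✗; relevant ✓; unrestricted ✓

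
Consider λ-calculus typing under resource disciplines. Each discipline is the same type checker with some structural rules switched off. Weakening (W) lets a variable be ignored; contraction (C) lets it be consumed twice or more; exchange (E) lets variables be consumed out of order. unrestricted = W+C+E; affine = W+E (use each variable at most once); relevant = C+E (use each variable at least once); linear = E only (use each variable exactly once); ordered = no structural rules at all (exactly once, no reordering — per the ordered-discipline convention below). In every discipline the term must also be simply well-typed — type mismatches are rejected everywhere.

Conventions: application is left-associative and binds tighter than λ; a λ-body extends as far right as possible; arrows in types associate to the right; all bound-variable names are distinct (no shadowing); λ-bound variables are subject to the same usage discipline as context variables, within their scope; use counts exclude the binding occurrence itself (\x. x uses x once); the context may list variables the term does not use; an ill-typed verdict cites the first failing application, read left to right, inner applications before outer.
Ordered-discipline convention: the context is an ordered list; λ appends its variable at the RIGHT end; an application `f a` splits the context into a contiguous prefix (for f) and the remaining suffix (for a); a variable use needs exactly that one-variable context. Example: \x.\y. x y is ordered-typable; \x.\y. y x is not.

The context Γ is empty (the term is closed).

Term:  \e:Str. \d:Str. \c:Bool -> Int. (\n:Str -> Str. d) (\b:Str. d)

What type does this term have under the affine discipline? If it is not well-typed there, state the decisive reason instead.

not well-typed under affine — uses contraction: d ×2
counts: e [bound]: 0×, d [bound]: 2×, c [bound]: 0×, n [bound]: 0×, b [bound]: 0×
left-to-right use order: d, d
typing: well-typed — term : Str -> Str -> (Bool -> Int) -> Str
across the five disciplines: ordered ✗, linear ✗, affine ✗, relevant ✗, unrestricted ✓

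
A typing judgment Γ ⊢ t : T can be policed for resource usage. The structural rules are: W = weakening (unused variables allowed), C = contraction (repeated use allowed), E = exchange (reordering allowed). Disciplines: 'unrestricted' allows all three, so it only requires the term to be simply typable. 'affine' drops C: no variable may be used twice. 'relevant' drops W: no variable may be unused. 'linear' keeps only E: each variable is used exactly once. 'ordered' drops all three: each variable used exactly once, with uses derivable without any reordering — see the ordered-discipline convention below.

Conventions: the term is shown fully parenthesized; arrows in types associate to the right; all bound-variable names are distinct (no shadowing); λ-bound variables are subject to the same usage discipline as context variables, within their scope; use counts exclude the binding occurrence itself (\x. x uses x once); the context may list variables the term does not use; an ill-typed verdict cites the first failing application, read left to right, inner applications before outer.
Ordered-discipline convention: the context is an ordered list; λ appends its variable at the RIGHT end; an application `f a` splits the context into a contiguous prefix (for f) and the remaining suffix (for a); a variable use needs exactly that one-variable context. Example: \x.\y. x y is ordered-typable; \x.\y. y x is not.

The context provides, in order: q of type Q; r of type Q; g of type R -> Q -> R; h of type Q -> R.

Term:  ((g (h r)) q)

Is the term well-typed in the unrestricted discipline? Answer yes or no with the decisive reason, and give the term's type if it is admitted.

yes — typability at R is all that's needed; term : R
counts: q: 1; r: 1; g: 1; h: 1
uses in reading order: g, h, r, q
typing: well-typed — term : R
all disciplines: ordered ✗ · linear ✓ · affine ✓ · relevant ✓ · unrestricted ✓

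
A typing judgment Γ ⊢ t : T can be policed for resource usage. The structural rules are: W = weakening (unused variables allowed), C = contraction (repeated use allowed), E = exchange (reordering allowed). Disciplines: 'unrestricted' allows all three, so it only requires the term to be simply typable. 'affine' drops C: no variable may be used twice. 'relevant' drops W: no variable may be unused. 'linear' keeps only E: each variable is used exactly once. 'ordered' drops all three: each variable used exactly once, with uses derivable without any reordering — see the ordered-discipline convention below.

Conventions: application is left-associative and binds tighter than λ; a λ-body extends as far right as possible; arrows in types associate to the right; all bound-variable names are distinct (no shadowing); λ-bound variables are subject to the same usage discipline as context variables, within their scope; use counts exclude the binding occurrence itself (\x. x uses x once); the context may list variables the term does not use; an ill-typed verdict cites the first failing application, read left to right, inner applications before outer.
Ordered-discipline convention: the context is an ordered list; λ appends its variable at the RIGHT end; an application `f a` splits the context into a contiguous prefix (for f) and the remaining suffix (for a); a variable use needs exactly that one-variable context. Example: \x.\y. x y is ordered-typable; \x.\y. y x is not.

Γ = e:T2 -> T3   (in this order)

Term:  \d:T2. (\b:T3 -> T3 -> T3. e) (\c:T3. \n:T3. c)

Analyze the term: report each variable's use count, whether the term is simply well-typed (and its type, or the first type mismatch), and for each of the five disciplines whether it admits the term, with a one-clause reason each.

use counts: e=1, d (bound)=0, b (bound)=0, c (bound)=1, n (bound)=0
order of uses: e, c
typing: the term checks, with type T2 -> T2 -> T3
ordered: ✗ — unused: d, b, n — weakening required
linear: ✗ — unused: d, b, n — weakening required
affine: ✓ — e, d, b, c, n: no repeats, contraction unneeded
relevant: ✗ — unused: d, b, n — weakening required
unrestricted: ✓ — type-checks (T2 -> T2 -> T3) and nothing is barred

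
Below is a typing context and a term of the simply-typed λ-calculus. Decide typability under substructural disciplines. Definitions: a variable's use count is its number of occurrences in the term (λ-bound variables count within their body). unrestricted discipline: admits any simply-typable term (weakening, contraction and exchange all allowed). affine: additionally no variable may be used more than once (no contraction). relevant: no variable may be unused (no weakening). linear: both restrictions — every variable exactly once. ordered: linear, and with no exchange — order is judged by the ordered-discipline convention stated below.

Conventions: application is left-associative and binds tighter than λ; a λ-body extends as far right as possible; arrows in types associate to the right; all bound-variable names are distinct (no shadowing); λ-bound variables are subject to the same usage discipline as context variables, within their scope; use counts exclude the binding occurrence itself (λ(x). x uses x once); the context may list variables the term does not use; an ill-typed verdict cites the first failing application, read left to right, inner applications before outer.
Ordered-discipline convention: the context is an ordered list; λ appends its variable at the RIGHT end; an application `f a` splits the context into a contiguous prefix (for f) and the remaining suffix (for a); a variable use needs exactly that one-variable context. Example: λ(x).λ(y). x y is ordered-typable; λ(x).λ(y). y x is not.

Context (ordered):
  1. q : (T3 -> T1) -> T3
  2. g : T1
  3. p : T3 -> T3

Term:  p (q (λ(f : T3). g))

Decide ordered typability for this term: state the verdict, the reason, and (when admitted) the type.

no — unused: f — weakening required
counts: q ×1; g ×1; p ×1; f (λ-bound) ×0
use order (left to right): p, q, g
typing: ✓ — T3
per-discipline verdicts: ordered ✗; linear ✗; affine ✓; relevant ✗; unrestricted ✓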